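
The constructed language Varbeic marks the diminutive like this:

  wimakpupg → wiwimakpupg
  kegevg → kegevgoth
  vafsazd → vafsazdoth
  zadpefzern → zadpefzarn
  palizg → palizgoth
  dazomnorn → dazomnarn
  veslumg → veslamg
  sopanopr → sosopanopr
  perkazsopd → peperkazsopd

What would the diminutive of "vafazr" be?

veslumg and wimakpupg both end in -g yet inflect differently (veslamg, wiwimakpupg), so the final letter is not what conditions the rule; the second-to-last letter is.
"vafazr" has second-to-last letter 'z'. The stems whose second-to-last letter is 'z' (palizg → palizgoth, vafsazd → vafsazdoth) add -oth.
So vafazr → vafazroth.

vafazroth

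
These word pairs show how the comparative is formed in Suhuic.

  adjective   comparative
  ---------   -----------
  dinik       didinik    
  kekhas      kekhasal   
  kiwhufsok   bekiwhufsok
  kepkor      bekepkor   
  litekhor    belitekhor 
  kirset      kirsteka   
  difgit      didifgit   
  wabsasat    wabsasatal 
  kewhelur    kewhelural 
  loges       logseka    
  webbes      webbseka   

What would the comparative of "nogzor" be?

benogzor

kiwhufsok and dinik both end in -k yet inflect differently (bekiwhufsok, didinik), so the final letter is not what conditions the rule; the last vowel is.
"nogzor" has last vowel 'o'. The stems whose last vowel is 'o' (kiwhufsok → bekiwhufsok, litekhor → belitekhor, kepkor → bekepkor) add the prefix be-.
The other patterns: stems whose last vowel is 'e' delete the last vowel and add -eka; stems whose last vowel is 'i' repeat the first consonant+vowel as a prefix; stems whose last vowel is 'a' or 'u' add -al.
So nogzor → benogzor.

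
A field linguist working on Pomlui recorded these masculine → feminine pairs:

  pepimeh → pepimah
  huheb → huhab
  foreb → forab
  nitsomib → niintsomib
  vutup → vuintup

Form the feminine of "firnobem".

huheb and nitsomib both end in -b yet inflect differently (huhab, niintsomib), so the final letter is not what conditions the rule; the last vowel is.
"firnobem" has last vowel 'e'. The stems whose last vowel is 'e' (pepimeh → pepimah, huheb → huhab, foreb → forab) change the last vowel to 'a'.
The other pattern: stems whose last vowel is 'i' or 'u' insert -in- after the first vowel.
So firnobem → firnobam.

firnobam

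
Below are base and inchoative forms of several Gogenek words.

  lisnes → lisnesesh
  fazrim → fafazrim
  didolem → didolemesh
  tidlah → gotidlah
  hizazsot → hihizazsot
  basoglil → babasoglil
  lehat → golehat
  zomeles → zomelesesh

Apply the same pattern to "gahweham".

didolem and fazrim both end in -m yet inflect differently (didolemesh, fafazrim), so the final letter is not what conditions the rule; the last vowel is.
"gahweham" has last vowel 'a'. The stems whose last vowel is 'a' (tidlah → gotidlah, lehat → golehat) add the prefix go-.
The other patterns: stems whose last vowel is 'e' add -esh; stems whose last vowel is 'i' or 'o' repeat the first consonant+vowel as a prefix.
So gahweham → gogahweham.

gogahweham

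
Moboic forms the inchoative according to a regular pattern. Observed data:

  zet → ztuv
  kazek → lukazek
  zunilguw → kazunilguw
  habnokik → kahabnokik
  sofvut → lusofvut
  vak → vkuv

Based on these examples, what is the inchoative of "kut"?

vak and kazek both end in -k yet inflect differently (vkuv, lukazek), so the final letter is not what conditions the rule; the number of vowels is.
"kut" has 1 vowel. The stems with 1 vowel (vak → vkuv, zet → ztuv) delete the last vowel and add -uv.
The other patterns: stems with 2 vowels add the prefix lu-; stems with 3 vowels add the prefix ka-.
So kut → ktuv.

ktuv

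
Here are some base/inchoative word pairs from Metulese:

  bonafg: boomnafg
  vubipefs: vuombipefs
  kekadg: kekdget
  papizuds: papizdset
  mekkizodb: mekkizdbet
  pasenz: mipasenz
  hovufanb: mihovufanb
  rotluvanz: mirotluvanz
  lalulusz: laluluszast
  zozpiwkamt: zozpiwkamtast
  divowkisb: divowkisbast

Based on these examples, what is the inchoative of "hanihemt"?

hanihemtast

"hanihemt" has second-to-last letter 'm'. The one such stem in the data (zozpiwkamt → zozpiwkamtast) adds -ast, so the same rule applies.
The other patterns: stems whose second-to-last letter is 'f' insert -om- after the first vowel; stems whose second-to-last letter is 'd' delete the last vowel and add -et; stems whose second-to-last letter is 'n' add the prefix mi-.
So hanihemt → hanihemtast.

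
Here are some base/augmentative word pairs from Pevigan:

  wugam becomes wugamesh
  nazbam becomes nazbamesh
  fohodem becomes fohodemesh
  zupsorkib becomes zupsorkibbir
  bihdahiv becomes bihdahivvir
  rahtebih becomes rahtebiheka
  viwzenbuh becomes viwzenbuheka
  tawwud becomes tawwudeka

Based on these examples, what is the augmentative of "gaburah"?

zupsorkib and rahtebih both have last vowel 'i' yet inflect differently (zupsorkibbir, rahtebiheka), so the last vowel is not what conditions the rule; the final letter is.
"gaburah" ends in -h. The stems ending in -h (rahtebih → rahtebiheka, viwzenbuh → viwzenbuheka) add -eka.
The other patterns: stems ending in -m add -esh; stems ending in -b or -v double the final consonant and add -ir.
So gaburah → gaburaheka.

gaburaheka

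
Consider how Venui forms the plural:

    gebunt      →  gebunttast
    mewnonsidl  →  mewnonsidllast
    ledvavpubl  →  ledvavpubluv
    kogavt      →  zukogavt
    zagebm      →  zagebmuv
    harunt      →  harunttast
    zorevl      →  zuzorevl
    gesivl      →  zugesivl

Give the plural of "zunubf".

zunubfuv

zorevl and ledvavpubl both end in -l yet inflect differently (zuzorevl, ledvavpubluv), so the final letter is not what conditions the rule; the second-to-last letter is.
"zunubf" has second-to-last letter 'b'. The stems whose second-to-last letter is 'b' (ledvavpubl → ledvavpubluv, zagebm → zagebmuv) add -uv.
The other patterns: stems whose second-to-last letter is 'v' add the prefix zu-; stems whose second-to-last letter is 'd' or 'n' double the final consonant and add -ast.
So zunubf → zunubfuv.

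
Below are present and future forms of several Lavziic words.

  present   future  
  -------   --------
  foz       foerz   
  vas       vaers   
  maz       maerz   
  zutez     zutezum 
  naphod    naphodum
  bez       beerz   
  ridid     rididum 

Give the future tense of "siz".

sierz

"siz" has 1 vowel. The stems with 1 vowel (vas → vaers, maz → maerz, bez → beerz) insert -er- after the first vowel.
The other pattern: stems with 2 vowels add -um.
So siz → sierz.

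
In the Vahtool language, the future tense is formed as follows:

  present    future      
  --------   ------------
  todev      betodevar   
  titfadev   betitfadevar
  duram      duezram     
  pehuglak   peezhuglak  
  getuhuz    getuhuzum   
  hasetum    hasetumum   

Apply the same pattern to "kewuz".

kewuzum

duram and hasetum both end in -m yet inflect differently (duezram, hasetumum), so the final letter is not what conditions the rule; the last vowel is.
"kewuz" has last vowel 'u'. The stems whose last vowel is 'u' (getuhuz → getuhuzum, hasetum → hasetumum) add -um.
So kewuz → kewuzum.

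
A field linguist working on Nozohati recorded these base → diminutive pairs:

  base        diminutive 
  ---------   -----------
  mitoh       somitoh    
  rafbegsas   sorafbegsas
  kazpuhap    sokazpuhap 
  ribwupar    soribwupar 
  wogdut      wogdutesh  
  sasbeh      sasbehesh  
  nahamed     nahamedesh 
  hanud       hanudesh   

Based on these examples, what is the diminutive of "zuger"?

zugeresh

mitoh and sasbeh both end in -h yet inflect differently (somitoh, sasbehesh), so the final letter is not what conditions the rule; the last vowel is.
"zuger" has last vowel 'e'. The stems whose last vowel is 'e' (sasbeh → sasbehesh, nahamed → nahamedesh) add -esh.
The other pattern: stems whose last vowel is 'a' or 'o' add the prefix so-.
So zuger → zugeresh.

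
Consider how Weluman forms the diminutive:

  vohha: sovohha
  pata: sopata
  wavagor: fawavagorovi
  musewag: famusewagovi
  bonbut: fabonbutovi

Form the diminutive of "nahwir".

fanahwirovi

vohha and musewag both have last vowel 'a' yet inflect differently (sovohha, famusewagovi), so the last vowel is not what conditions the rule; the final letter is.
"nahwir" ends in -r. The one such stem in the data (wavagor → fawavagorovi) adds fa- … -ovi around the stem, so the same rule applies.
The other pattern: stems ending in -a add the prefix so-.
So nahwir → fanahwirovi.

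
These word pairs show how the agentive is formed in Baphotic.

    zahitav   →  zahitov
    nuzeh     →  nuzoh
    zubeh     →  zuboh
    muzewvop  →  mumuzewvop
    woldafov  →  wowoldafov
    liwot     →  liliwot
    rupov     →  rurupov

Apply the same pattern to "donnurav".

donnurov

woldafov and zahitav both end in -v yet inflect differently (wowoldafov, zahitov), so the final letter is not what conditions the rule; the last vowel is.
"donnurav" has last vowel 'a'. The one such stem in the data (zahitav → zahitov) changes the last vowel to 'o' (as do zubeh, nuzeh), so the same rule applies.
So donnurav → donnurov.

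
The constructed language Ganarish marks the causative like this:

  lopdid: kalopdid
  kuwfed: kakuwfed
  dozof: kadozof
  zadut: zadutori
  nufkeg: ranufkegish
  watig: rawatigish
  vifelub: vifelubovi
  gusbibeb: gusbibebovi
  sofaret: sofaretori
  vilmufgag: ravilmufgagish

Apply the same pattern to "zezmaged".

kazezmaged

gusbibeb and nufkeg both have last vowel 'e' yet inflect differently (gusbibebovi, ranufkegish), so the last vowel is not what conditions the rule; the final letter is.
"zezmaged" ends in -d. The stems ending in -d (lopdid → kalopdid, kuwfed → kakuwfed) add the prefix ka-.
So zezmaged → kazezmaged.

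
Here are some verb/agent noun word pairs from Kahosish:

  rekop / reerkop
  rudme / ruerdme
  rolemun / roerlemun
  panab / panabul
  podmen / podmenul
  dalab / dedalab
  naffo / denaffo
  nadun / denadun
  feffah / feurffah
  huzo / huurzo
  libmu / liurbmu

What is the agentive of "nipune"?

denipune

rolemun and podmen both end in -n yet inflect differently (roerlemun, podmenul), so the final letter is not what conditions the rule; the first letter is.
"nipune" begins with n-. The stems beginning with n- (naffo → denaffo, nadun → denadun) add the prefix de-.
The other patterns: stems beginning with r- insert -er- after the first vowel; stems beginning with p- add -ul; stems beginning with f-, h- or l- insert -ur- after the first vowel.
So nipune → denipune.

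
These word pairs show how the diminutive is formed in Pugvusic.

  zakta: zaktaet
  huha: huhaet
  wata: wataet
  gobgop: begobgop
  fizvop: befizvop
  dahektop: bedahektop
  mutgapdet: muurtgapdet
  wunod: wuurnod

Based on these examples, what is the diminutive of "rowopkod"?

rourwopkod

gobgop and wunod both have last vowel 'o' yet inflect differently (begobgop, wuurnod), so the last vowel is not what conditions the rule; the final letter is.
"rowopkod" ends in -d. The one such stem in the data (wunod → wuurnod) inserts -ur- after the first vowel (as does mutgapdet), so the same rule applies.
The other patterns: stems ending in -a add -et; stems ending in -p add the prefix be-.
So rowopkod → rourwopkod.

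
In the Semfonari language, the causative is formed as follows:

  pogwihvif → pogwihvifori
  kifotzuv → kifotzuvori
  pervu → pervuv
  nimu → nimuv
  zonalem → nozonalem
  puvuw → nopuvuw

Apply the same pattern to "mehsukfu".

kifotzuv and pervu both have last vowel 'u' yet inflect differently (kifotzuvori, pervuv), so the last vowel is not what conditions the rule; the final letter is.
"mehsukfu" ends in -u. The stems ending in -u (pervu → pervuv, nimu → nimuv) drop the final letter and add -uv.
The other patterns: stems ending in -f or -v add -ori; stems ending in -m or -w add the prefix no-.
So mehsukfu → mehsukfuv.

mehsukfuv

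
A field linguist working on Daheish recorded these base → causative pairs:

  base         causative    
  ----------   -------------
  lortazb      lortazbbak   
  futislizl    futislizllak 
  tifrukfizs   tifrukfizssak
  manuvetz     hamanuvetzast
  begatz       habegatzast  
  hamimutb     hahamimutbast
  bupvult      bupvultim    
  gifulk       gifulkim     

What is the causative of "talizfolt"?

lortazb and hamimutb both end in -b yet inflect differently (lortazbbak, hahamimutbast), so the final letter is not what conditions the rule; the second-to-last letter is.
"talizfolt" has second-to-last letter 'l'. The stems whose second-to-last letter is 'l' (bupvult → bupvultim, gifulk → gifulkim) add -im.
The other patterns: stems whose second-to-last letter is 'z' double the final consonant and add -ak; stems whose second-to-last letter is 't' add ha- … -ast around the stem.
So talizfolt → talizfoltim.

talizfoltim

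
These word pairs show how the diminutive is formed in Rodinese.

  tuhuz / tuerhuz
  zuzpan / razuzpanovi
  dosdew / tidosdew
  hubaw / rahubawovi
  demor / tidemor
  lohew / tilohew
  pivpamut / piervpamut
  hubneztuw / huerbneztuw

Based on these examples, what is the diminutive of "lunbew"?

tilunbew

hubneztuw and hubaw both end in -w yet inflect differently (huerbneztuw, rahubawovi), so the final letter is not what conditions the rule; the last vowel is.
"lunbew" has last vowel 'e'. The stems whose last vowel is 'e' (dosdew → tidosdew, lohew → tilohew) add the prefix ti-.
So lunbew → tilunbew.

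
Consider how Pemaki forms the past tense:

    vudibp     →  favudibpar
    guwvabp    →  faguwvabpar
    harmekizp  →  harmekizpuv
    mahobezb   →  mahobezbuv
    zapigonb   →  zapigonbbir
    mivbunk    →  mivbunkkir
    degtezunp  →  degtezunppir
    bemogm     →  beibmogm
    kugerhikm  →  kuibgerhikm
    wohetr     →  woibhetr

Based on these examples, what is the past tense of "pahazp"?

pahazpuv

vudibp and harmekizp both end in -p yet inflect differently (favudibpar, harmekizpuv), so the final letter is not what conditions the rule; the second-to-last letter is.
"pahazp" has second-to-last letter 'z'. The stems whose second-to-last letter is 'z' (harmekizp → harmekizpuv, mahobezb → mahobezbuv) add -uv.
The other patterns: stems whose second-to-last letter is 'b' add fa- … -ar around the stem; stems whose second-to-last letter is 'n' double the final consonant and add -ir; stems whose second-to-last letter is 'g', 'k' or 't' insert -ib- after the first vowel.
So pahazp → pahazpuv.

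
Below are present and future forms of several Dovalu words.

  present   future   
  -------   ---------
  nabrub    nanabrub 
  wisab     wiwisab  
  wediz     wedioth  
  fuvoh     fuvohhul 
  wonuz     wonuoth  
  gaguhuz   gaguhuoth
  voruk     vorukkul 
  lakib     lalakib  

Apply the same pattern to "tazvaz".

tazvaoth

"tazvaz" ends in -z. The stems ending in -z (wonuz → wonuoth, gaguhuz → gaguhuoth, wediz → wedioth) drop the final letter and add -oth.
The other patterns: stems ending in -b repeat the first consonant+vowel as a prefix; stems ending in -h or -k double the final consonant and add -ul.
So tazvaz → tazvaoth.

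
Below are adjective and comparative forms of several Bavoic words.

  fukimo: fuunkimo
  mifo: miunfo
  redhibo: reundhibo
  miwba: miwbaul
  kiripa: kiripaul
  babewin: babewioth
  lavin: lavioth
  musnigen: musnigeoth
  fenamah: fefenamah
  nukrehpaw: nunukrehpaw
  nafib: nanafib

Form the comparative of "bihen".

miwba and fenamah both have last vowel 'a' yet inflect differently (miwbaul, fefenamah), so the last vowel is not what conditions the rule; the final letter is.
"bihen" ends in -n. The stems ending in -n (babewin → babewioth, lavin → lavioth, musnigen → musnigeoth) drop the final letter and add -oth.
So bihen → biheoth.

biheoth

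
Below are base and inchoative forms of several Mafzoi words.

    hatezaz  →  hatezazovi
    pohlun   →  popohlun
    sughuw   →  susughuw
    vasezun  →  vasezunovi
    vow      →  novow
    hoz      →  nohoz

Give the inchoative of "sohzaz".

sosohzaz

"sohzaz" has 2 vowels. The stems with 2 vowels (sughuw → susughuw, pohlun → popohlun) repeat the first consonant+vowel as a prefix.
The other patterns: stems with 1 vowel add the prefix no-; stems with 3 vowels add -ovi.
So sohzaz → sosohzaz.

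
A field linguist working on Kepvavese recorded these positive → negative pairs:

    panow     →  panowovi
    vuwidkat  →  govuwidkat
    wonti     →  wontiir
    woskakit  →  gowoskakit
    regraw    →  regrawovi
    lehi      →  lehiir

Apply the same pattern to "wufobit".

gowufobit

"wufobit" ends in -t. The stems ending in -t (woskakit → gowoskakit, vuwidkat → govuwidkat) add the prefix go-.
So wufobit → gowufobit.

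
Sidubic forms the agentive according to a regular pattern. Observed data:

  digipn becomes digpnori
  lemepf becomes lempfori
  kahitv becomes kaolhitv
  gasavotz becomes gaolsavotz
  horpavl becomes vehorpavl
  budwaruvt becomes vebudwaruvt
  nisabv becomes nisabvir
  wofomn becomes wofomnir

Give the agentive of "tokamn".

"tokamn" has second-to-last letter 'm'. The one such stem in the data (wofomn → wofomnir) adds -ir, so the same rule applies.
So tokamn → tokamnir.

tokamnir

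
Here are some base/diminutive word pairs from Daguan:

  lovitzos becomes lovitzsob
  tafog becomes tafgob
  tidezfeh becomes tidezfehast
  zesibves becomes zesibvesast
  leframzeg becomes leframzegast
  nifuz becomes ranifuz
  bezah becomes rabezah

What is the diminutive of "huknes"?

huknesast

"huknes" has last vowel 'e'. The stems whose last vowel is 'e' (tidezfeh → tidezfehast, zesibves → zesibvesast, leframzeg → leframzegast) add -ast.
The other patterns: stems whose last vowel is 'o' delete the last vowel and add -ob; stems whose last vowel is 'a' or 'u' add the prefix ra-.
So huknes → huknesast.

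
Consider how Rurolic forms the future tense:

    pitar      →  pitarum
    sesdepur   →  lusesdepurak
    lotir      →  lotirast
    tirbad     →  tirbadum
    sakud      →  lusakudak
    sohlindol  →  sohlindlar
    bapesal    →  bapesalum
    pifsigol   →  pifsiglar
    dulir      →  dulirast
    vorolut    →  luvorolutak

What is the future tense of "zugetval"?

zugetvalum

sesdepur and lotir both end in -r yet inflect differently (lusesdepurak, lotirast), so the final letter is not what conditions the rule; the last vowel is.
"zugetval" has last vowel 'a'. The stems whose last vowel is 'a' (bapesal → bapesalum, pitar → pitarum, tirbad → tirbadum) add -um.
The other patterns: stems whose last vowel is 'u' add lu- … -ak around the stem; stems whose last vowel is 'i' add -ast; stems whose last vowel is 'o' delete the last vowel and add -ar.
So zugetval → zugetvalum.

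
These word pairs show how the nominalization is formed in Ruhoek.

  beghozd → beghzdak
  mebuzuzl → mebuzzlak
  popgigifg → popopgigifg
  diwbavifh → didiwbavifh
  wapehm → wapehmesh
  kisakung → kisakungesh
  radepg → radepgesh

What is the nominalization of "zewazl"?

"zewazl" has second-to-last letter 'z'. The stems whose second-to-last letter is 'z' (beghozd → beghzdak, mebuzuzl → mebuzzlak) delete the last vowel and add -ak.
So zewazl → zewzlak.

zewzlak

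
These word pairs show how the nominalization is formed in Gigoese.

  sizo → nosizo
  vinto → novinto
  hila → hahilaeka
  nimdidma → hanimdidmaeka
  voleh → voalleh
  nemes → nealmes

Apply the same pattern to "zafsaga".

hazafsagaeka

vinto and voleh both begin with v- yet inflect differently (novinto, voalleh), so the first letter is not what conditions the rule; the final letter is.
"zafsaga" ends in -a. The stems ending in -a (hila → hahilaeka, nimdidma → hanimdidmaeka) add ha- … -eka around the stem.
The other patterns: stems ending in -o add the prefix no-; stems ending in -h or -s insert -al- after the first vowel.
So zafsaga → hazafsagaeka.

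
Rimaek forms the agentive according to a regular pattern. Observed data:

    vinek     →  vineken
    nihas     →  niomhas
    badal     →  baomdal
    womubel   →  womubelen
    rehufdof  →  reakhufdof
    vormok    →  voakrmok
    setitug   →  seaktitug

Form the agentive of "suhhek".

womubel and badal both end in -l yet inflect differently (womubelen, baomdal), so the final letter is not what conditions the rule; the last vowel is.
"suhhek" has last vowel 'e'. The stems whose last vowel is 'e' (vinek → vineken, womubel → womubelen) add -en.
So suhhek → suhheken.

suhheken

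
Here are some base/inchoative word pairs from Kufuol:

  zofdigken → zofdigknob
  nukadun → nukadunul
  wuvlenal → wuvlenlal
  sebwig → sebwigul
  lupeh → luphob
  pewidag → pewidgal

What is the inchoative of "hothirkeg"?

pewidag and sebwig both end in -g yet inflect differently (pewidgal, sebwigul), so the final letter is not what conditions the rule; the last vowel is.
"hothirkeg" has last vowel 'e'. The stems whose last vowel is 'e' (lupeh → luphob, zofdigken → zofdigknob) delete the last vowel and add -ob.
The other patterns: stems whose last vowel is 'a' delete the last vowel and add -al; stems whose last vowel is 'i' or 'u' add -ul.
So hothirkeg → hothirkgob.

hothirkgob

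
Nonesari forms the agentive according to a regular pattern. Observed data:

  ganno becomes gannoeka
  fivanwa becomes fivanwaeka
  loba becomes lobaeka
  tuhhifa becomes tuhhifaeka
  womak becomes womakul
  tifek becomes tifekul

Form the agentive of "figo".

figoeka

"figo" ends in a vowel. The stems ending in a vowel (ganno → gannoeka, fivanwa → fivanwaeka, loba → lobaeka) add -eka.
The other pattern: stems ending in a consonant add -ul.
So figo → figoeka.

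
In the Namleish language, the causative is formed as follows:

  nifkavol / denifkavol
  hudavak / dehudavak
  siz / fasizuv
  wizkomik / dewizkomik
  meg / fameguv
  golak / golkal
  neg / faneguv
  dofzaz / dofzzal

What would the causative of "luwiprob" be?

siz and dofzaz both end in -z yet inflect differently (fasizuv, dofzzal), so the final letter is not what conditions the rule; the number of vowels is.
"luwiprob" has 3 vowels. The stems with 3 vowels (wizkomik → dewizkomik, hudavak → dehudavak, nifkavol → denifkavol) add the prefix de-.
So luwiprob → deluwiprob.

deluwiprob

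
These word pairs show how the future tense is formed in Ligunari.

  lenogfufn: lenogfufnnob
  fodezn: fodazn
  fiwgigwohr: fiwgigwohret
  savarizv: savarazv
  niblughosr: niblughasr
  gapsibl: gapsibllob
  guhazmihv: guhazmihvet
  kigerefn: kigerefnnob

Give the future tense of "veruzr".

verazr

"veruzr" has second-to-last letter 'z'. The stems whose second-to-last letter is 'z' (savarizv → savarazv, fodezn → fodazn) change the last vowel to 'a'.
So veruzr → verazr.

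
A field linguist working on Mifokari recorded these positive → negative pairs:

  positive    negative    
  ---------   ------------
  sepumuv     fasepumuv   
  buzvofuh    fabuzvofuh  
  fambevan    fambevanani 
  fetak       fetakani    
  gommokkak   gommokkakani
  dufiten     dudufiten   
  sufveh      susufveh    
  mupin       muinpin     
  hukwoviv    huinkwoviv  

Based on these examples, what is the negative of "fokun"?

fafokun

"fokun" has last vowel 'u'. The stems whose last vowel is 'u' (sepumuv → fasepumuv, buzvofuh → fabuzvofuh) add the prefix fa-.
The other patterns: stems whose last vowel is 'a' add -ani; stems whose last vowel is 'e' repeat the first consonant+vowel as a prefix; stems whose last vowel is 'i' insert -in- after the first vowel.
So fokun → fafokun.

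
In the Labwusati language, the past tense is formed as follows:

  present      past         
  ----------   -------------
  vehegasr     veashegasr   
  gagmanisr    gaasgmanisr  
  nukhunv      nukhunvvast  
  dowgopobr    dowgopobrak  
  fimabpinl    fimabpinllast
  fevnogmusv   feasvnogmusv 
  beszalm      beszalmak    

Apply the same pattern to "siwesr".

siaswesr

fevnogmusv and nukhunv both end in -v yet inflect differently (feasvnogmusv, nukhunvvast), so the final letter is not what conditions the rule; the second-to-last letter is.
"siwesr" has second-to-last letter 's'. The stems whose second-to-last letter is 's' (fevnogmusv → feasvnogmusv, gagmanisr → gaasgmanisr, vehegasr → veashegasr) insert -as- after the first vowel.
The other patterns: stems whose second-to-last letter is 'n' double the final consonant and add -ast; stems whose second-to-last letter is 'b' or 'l' add -ak.
So siwesr → siaswesr.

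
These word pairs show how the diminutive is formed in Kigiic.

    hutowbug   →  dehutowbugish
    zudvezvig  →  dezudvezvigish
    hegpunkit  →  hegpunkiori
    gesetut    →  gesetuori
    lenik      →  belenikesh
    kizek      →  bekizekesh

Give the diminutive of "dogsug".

"dogsug" ends in -g. The stems ending in -g (hutowbug → dehutowbugish, zudvezvig → dezudvezvigish) add de- … -ish around the stem.
So dogsug → dedogsugish.

dedogsugish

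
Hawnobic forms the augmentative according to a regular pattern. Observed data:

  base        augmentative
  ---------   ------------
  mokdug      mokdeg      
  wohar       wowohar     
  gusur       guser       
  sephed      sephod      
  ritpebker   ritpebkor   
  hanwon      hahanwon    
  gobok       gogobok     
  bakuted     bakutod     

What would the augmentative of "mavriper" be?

"mavriper" has last vowel 'e'. The stems whose last vowel is 'e' (sephed → sephod, bakuted → bakutod, ritpebker → ritpebkor) change the last vowel to 'o'.
The other patterns: stems whose last vowel is 'u' change the last vowel to 'e'; stems whose last vowel is 'a' or 'o' repeat the first consonant+vowel as a prefix.
So mavriper → mavripor.

mavripor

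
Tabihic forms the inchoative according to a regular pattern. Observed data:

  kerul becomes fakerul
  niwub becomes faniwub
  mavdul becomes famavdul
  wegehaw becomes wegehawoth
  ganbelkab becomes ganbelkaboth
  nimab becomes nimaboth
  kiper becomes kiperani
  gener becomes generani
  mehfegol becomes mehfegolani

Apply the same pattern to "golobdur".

"golobdur" has last vowel 'u'. The stems whose last vowel is 'u' (kerul → fakerul, niwub → faniwub, mavdul → famavdul) add the prefix fa-.
So golobdur → fagolobdur.

fagolobdur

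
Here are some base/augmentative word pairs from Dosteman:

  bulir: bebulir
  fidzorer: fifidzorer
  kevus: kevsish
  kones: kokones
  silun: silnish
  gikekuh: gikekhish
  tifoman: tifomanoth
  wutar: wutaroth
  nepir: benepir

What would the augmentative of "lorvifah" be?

lorvifahoth

"lorvifah" has last vowel 'a'. The stems whose last vowel is 'a' (wutar → wutaroth, tifoman → tifomanoth) add -oth.
So lorvifah → lorvifahoth.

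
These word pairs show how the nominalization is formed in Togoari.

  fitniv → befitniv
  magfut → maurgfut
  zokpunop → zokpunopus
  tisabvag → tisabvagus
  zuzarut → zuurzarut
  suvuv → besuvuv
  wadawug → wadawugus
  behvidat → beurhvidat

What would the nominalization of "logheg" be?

wadawug and suvuv both have last vowel 'u' yet inflect differently (wadawugus, besuvuv), so the last vowel is not what conditions the rule; the final letter is.
"logheg" ends in -g. The stems ending in -g (tisabvag → tisabvagus, wadawug → wadawugus) add -us.
So logheg → loghegus.

loghegus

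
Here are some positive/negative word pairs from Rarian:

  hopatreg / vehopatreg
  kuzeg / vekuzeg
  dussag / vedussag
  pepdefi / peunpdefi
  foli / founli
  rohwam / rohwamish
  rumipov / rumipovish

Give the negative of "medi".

dussag and rohwam both have last vowel 'a' yet inflect differently (vedussag, rohwamish), so the last vowel is not what conditions the rule; the final letter is.
"medi" ends in -i. The stems ending in -i (pepdefi → peunpdefi, foli → founli) insert -un- after the first vowel.
The other patterns: stems ending in -g add the prefix ve-; stems ending in -m or -v add -ish.
So medi → meundi.

meundi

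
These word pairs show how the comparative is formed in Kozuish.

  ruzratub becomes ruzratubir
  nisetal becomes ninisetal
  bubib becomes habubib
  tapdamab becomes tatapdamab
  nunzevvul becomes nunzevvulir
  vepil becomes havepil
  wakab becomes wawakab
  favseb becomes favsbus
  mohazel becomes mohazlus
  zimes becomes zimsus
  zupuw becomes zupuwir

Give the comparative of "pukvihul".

nunzevvul and vepil both end in -l yet inflect differently (nunzevvulir, havepil), so the final letter is not what conditions the rule; the last vowel is.
"pukvihul" has last vowel 'u'. The stems whose last vowel is 'u' (nunzevvul → nunzevvulir, zupuw → zupuwir, ruzratub → ruzratubir) add -ir.
So pukvihul → pukvihulir.

pukvihulir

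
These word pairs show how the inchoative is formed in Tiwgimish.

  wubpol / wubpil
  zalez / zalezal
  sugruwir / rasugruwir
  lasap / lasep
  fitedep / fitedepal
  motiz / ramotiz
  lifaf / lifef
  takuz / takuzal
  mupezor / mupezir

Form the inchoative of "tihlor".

sugruwir and mupezor both end in -r yet inflect differently (rasugruwir, mupezir), so the final letter is not what conditions the rule; the last vowel is.
"tihlor" has last vowel 'o'. The stems whose last vowel is 'o' (mupezor → mupezir, wubpol → wubpil) change the last vowel to 'i'.
The other patterns: stems whose last vowel is 'a' change the last vowel to 'e'; stems whose last vowel is 'i' add the prefix ra-; stems whose last vowel is 'e' or 'u' add -al.
So tihlor → tihlir.

tihlir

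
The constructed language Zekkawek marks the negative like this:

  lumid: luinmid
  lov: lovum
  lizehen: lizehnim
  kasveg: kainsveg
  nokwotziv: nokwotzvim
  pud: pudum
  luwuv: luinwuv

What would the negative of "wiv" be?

wivum

pud and lumid both end in -d yet inflect differently (pudum, luinmid), so the final letter is not what conditions the rule; the number of vowels is.
"wiv" has 1 vowel. The stems with 1 vowel (pud → pudum, lov → lovum) add -um.
So wiv → wivum.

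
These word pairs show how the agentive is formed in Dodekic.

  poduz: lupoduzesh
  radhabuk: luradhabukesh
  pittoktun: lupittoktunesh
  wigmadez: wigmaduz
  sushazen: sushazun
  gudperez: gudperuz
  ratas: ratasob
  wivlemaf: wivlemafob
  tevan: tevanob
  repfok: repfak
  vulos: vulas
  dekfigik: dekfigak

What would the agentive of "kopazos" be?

poduz and wigmadez both end in -z yet inflect differently (lupoduzesh, wigmaduz), so the final letter is not what conditions the rule; the last vowel is.
"kopazos" has last vowel 'o'. The stems whose last vowel is 'o' (repfok → repfak, vulos → vulas) change the last vowel to 'a'.
The other patterns: stems whose last vowel is 'u' add lu- … -esh around the stem; stems whose last vowel is 'e' change the last vowel to 'u'; stems whose last vowel is 'a' add -ob.
So kopazos → kopazas.

kopazas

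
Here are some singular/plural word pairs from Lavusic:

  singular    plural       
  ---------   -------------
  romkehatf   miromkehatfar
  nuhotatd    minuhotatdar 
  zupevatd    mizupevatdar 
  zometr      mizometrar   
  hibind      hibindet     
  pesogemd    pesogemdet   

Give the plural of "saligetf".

nuhotatd and hibind both end in -d yet inflect differently (minuhotatdar, hibindet), so the final letter is not what conditions the rule; the second-to-last letter is.
"saligetf" has second-to-last letter 't'. The stems whose second-to-last letter is 't' (romkehatf → miromkehatfar, nuhotatd → minuhotatdar, zupevatd → mizupevatdar) add mi- … -ar around the stem.
So saligetf → misaligetfar.

misaligetfar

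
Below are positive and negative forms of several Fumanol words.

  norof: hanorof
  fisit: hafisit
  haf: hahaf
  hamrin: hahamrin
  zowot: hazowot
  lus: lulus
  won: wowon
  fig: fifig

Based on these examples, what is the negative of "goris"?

hagoris

norof and won both have last vowel 'o' yet inflect differently (hanorof, wowon), so the last vowel is not what conditions the rule; the number of vowels is.
"goris" has 2 vowels. The stems with 2 vowels (fisit → hafisit, hamrin → hahamrin, norof → hanorof) add the prefix ha-.
So goris → hagoris.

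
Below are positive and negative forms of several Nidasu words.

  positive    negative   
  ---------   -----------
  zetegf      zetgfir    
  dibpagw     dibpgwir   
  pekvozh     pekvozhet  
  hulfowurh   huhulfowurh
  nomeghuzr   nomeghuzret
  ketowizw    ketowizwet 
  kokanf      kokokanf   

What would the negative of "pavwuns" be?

papavwuns

ketowizw and dibpagw both end in -w yet inflect differently (ketowizwet, dibpgwir), so the final letter is not what conditions the rule; the second-to-last letter is.
"pavwuns" has second-to-last letter 'n'. The one such stem in the data (kokanf → kokokanf) repeats the first consonant+vowel as a prefix (as does hulfowurh), so the same rule applies.
The other patterns: stems whose second-to-last letter is 'z' add -et; stems whose second-to-last letter is 'g' delete the last vowel and add -ir.
So pavwuns → papavwuns.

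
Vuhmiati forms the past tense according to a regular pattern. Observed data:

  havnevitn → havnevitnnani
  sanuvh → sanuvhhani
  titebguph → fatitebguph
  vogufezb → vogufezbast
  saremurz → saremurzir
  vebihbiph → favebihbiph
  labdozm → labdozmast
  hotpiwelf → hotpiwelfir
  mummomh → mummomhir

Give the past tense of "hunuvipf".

sanuvh and vebihbiph both end in -h yet inflect differently (sanuvhhani, favebihbiph), so the final letter is not what conditions the rule; the second-to-last letter is.
"hunuvipf" has second-to-last letter 'p'. The stems whose second-to-last letter is 'p' (vebihbiph → favebihbiph, titebguph → fatitebguph) add the prefix fa-.
The other patterns: stems whose second-to-last letter is 't' or 'v' double the final consonant and add -ani; stems whose second-to-last letter is 'z' add -ast; stems whose second-to-last letter is 'l', 'm' or 'r' add -ir.
So hunuvipf → fahunuvipf.

fahunuvipf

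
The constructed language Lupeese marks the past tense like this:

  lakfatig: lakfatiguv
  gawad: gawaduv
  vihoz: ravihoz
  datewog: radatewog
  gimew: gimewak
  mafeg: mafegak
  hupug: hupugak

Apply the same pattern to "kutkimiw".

lakfatig and datewog both end in -g yet inflect differently (lakfatiguv, radatewog), so the final letter is not what conditions the rule; the last vowel is.
"kutkimiw" has last vowel 'i'. The one such stem in the data (lakfatig → lakfatiguv) adds -uv, so the same rule applies.
The other patterns: stems whose last vowel is 'o' add the prefix ra-; stems whose last vowel is 'e' or 'u' add -ak.
So kutkimiw → kutkimiwuv.

kutkimiwuv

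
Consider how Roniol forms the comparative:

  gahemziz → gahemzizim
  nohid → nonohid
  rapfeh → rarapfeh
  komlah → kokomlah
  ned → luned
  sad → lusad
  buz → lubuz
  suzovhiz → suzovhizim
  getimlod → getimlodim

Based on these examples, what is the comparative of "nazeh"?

"nazeh" has 2 vowels. The stems with 2 vowels (rapfeh → rarapfeh, komlah → kokomlah, nohid → nonohid) repeat the first consonant+vowel as a prefix.
So nazeh → nanazeh.

nanazeh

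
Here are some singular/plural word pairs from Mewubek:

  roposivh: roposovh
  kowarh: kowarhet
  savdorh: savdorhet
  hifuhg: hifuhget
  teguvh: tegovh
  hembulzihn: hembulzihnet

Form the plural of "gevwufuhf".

savdorh and roposivh both end in -h yet inflect differently (savdorhet, roposovh), so the final letter is not what conditions the rule; the second-to-last letter is.
"gevwufuhf" has second-to-last letter 'h'. The stems whose second-to-last letter is 'h' (hifuhg → hifuhget, hembulzihn → hembulzihnet) add -et.
The other pattern: stems whose second-to-last letter is 'v' change the last vowel to 'o'.
So gevwufuhf → gevwufuhfet.

gevwufuhfet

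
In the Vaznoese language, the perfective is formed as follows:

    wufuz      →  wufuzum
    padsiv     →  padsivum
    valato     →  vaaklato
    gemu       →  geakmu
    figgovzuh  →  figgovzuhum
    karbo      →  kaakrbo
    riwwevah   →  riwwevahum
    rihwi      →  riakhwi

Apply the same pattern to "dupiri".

duakpiri

padsiv and rihwi both have last vowel 'i' yet inflect differently (padsivum, riakhwi), so the last vowel is not what conditions the rule; whether the stem ends in a vowel or a consonant is.
"dupiri" ends in a vowel. The stems ending in a vowel (valato → vaaklato, rihwi → riakhwi, gemu → geakmu) insert -ak- after the first vowel.
So dupiri → duakpiri.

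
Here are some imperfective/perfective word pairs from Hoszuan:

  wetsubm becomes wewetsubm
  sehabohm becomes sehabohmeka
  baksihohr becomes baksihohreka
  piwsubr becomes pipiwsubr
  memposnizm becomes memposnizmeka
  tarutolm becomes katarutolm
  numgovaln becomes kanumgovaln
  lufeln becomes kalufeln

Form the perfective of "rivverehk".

wetsubm and tarutolm both end in -m yet inflect differently (wewetsubm, katarutolm), so the final letter is not what conditions the rule; the second-to-last letter is.
"rivverehk" has second-to-last letter 'h'. The stems whose second-to-last letter is 'h' (sehabohm → sehabohmeka, baksihohr → baksihohreka) add -eka.
So rivverehk → rivverehkeka.

rivverehkeka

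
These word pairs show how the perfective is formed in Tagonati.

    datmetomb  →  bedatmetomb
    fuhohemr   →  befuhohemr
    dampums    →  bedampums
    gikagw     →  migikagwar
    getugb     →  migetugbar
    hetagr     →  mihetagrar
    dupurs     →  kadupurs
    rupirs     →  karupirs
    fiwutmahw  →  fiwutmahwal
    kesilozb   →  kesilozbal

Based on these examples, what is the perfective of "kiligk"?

mikiligkar

datmetomb and getugb both end in -b yet inflect differently (bedatmetomb, migetugbar), so the final letter is not what conditions the rule; the second-to-last letter is.
"kiligk" has second-to-last letter 'g'. The stems whose second-to-last letter is 'g' (gikagw → migikagwar, getugb → migetugbar, hetagr → mihetagrar) add mi- … -ar around the stem.
The other patterns: stems whose second-to-last letter is 'm' add the prefix be-; stems whose second-to-last letter is 'r' add the prefix ka-; stems whose second-to-last letter is 'h' or 'z' add -al.
So kiligk → mikiligkar.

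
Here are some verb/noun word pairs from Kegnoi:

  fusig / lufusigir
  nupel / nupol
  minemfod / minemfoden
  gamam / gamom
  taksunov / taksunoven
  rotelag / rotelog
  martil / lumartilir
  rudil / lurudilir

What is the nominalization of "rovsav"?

nupel and martil both end in -l yet inflect differently (nupol, lumartilir), so the final letter is not what conditions the rule; the last vowel is.
"rovsav" has last vowel 'a'. The stems whose last vowel is 'a' (gamam → gamom, rotelag → rotelog) change the last vowel to 'o'.
The other patterns: stems whose last vowel is 'o' add -en; stems whose last vowel is 'i' add lu- … -ir around the stem.
So rovsav → rovsov.

rovsov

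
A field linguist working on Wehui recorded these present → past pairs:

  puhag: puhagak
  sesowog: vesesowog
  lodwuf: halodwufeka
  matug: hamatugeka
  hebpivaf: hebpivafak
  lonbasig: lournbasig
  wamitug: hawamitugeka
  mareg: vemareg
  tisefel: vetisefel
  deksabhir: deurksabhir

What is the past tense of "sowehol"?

"sowehol" has last vowel 'o'. The one such stem in the data (sesowog → vesesowog) adds the prefix ve-, so the same rule applies.
The other patterns: stems whose last vowel is 'u' add ha- … -eka around the stem; stems whose last vowel is 'i' insert -ur- after the first vowel; stems whose last vowel is 'a' add -ak.
So sowehol → vesowehol.

vesowehol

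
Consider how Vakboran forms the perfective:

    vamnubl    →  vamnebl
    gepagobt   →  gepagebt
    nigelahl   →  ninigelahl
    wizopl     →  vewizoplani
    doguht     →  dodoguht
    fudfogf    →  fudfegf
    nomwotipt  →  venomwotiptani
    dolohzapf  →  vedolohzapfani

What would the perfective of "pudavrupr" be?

vepudavruprani

nigelahl and wizopl both end in -l yet inflect differently (ninigelahl, vewizoplani), so the final letter is not what conditions the rule; the second-to-last letter is.
"pudavrupr" has second-to-last letter 'p'. The stems whose second-to-last letter is 'p' (wizopl → vewizoplani, nomwotipt → venomwotiptani, dolohzapf → vedolohzapfani) add ve- … -ani around the stem.
So pudavrupr → vepudavruprani.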